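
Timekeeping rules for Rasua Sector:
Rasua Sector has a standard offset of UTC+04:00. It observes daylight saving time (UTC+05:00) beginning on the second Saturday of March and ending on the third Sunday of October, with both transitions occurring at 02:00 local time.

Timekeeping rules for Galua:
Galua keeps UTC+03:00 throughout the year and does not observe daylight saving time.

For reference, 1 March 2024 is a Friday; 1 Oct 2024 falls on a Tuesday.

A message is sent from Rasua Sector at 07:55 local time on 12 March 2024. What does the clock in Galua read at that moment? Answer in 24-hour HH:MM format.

05:55

1 March 2024 is a Friday, so the first Saturday is March 2 and the second is March 9.
1 October 2024 is a Tuesday, so the first Sunday is October 6 and the third is October 20.
12 March 2024 falls between 9 March and 20 October, so daylight saving is in effect and Rasua Sector is at UTC+05:00.
07:55 Rasua Sector − 5h = 02:55 UTC.
Galua has no daylight saving, so its offset is UTC+03:00 year-round.
02:55 UTC + 3h = 05:55 Galua.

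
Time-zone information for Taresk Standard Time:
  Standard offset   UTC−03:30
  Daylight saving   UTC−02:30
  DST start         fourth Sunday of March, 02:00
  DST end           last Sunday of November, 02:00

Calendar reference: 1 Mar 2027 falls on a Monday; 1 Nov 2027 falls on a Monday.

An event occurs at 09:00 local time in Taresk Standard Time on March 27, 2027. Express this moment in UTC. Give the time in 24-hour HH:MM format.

12:30

1 March 2027 is a Monday, so the first Sunday is March 7 and the fourth is March 28.
1 November 2027 is a Monday, so Sundays fall on 7, 14, 21, 28; the last is November 28.
Daylight saving runs 28 March – 28 November; March 27, 2027 is outside that window, so Taresk Standard Time is on standard time at UTC−03:30.
09:00 local + 3h30m = 12:30 UTC.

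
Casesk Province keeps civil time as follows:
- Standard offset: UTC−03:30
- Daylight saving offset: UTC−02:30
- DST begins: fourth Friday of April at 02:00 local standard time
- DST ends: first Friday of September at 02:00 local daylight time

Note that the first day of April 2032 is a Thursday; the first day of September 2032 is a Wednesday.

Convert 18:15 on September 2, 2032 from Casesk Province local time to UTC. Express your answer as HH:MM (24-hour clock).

20:45

1 April 2032 is a Thursday, so the first Friday is April 2 and the fourth is April 23.
1 September 2032 is a Wednesday, so the first Friday is September 3.
Daylight saving runs 23 April – 3 September; September 2, 2032 is inside that window, so Casesk Province is at UTC−02:30.
18:15 local + 2h30m = 20:45 UTC.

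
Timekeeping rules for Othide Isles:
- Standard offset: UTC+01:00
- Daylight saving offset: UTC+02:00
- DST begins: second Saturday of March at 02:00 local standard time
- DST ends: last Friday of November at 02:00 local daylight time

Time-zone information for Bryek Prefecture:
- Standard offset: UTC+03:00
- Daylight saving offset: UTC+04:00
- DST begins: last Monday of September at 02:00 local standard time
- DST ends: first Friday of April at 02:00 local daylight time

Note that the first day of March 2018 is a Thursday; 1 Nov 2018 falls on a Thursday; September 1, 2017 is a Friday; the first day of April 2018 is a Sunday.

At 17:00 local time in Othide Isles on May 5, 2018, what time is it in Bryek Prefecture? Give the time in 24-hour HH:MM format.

1 March 2018 is a Thursday, so the first Saturday is March 3 and the second is March 10.
1 November 2018 is a Thursday, so Fridays fall on 2, 9, 16, 23, 30; the last is November 30.
Daylight saving runs 10 March – 30 November; May 5, 2018 is inside that window, so Othide Isles is at UTC+02:00.
17:00 Othide Isles − 2h = 15:00 UTC.
1 September 2017 is a Friday, so Mondays fall on 4, 11, 18, 25; the last is September 25.
1 April 2018 is a Sunday, so the first Friday is April 6.
At the standard offset (UTC+03:00), 15:00 UTC + 3h = 18:00 Bryek Prefecture standard time.
The standard-time date in Bryek Prefecture, May 5, 2018, does not fall between 25 September 2017 and 6 April 2018, so daylight saving is not in effect and Bryek Prefecture is at UTC+03:00.
15:00 UTC + 3h = 18:00 Bryek Prefecture.

18:00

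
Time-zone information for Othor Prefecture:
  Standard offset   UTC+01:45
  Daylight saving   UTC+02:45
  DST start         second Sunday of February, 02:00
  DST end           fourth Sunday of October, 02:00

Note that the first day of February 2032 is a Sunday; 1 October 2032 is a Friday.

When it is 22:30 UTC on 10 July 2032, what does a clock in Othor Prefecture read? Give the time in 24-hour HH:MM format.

01:15

1 February 2032 is a Sunday, so the first Sunday is February 1 and the second is February 8.
1 October 2032 is a Friday, so the first Sunday is October 3 and the fourth is October 24.
At the standard offset (UTC+01:45), 22:30 UTC + 1h45m = 00:15 Othor Prefecture standard time (rolling into the next day, 11 July 2032).
The standard-time date in Othor Prefecture, 11 July 2032, falls between 8 February and 24 October, so daylight saving is in effect and Othor Prefecture is at UTC+02:45.
22:30 UTC + 2h45m = 01:15 local (rolling into the next day, 11 July 2032).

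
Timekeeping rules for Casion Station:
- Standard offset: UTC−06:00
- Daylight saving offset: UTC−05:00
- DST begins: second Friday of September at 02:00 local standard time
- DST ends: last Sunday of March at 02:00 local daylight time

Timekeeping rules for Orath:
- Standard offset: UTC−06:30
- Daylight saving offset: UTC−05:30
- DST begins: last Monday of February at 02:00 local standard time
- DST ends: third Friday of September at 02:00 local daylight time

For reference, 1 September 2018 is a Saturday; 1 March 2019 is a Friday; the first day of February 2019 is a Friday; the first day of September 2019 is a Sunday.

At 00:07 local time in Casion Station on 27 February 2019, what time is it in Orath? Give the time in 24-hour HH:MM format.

1 September 2018 is a Saturday, so the first Friday is September 7 and the second is September 14.
1 March 2019 is a Friday, so Sundays fall on 3, 10, 17, 24, 31; the last is March 31.
Daylight saving runs 14 September 2018 – 31 March 2019; 27 February 2019 is inside that window, so Casion Station is at UTC−05:00.
00:07 Casion Station + 5h = 05:07 UTC.
1 February 2019 is a Friday, so Mondays fall on 4, 11, 18, 25; the last is February 25.
1 September 2019 is a Sunday, so the first Friday is September 6 and the third is September 20.
At the standard offset (UTC−06:30), 05:07 UTC − 6h30m = 22:37 Orath standard time (rolling into the previous day, 26 February 2019).
Daylight saving runs 25 February – 20 September; the standard-time date in Orath, 26 February 2019, is inside that window, so Orath is at UTC−05:30.
05:07 UTC − 5h30m = 23:37 Orath (rolling into the previous day, 26 February 2019).

23:37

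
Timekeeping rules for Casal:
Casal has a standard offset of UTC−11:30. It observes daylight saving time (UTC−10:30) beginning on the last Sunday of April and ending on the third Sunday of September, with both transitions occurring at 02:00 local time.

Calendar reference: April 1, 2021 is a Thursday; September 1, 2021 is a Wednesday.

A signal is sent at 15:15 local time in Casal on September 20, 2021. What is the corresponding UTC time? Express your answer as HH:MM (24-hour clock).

1 April 2021 is a Thursday, so Sundays fall on 4, 11, 18, 25; the last is April 25.
1 September 2021 is a Wednesday, so the first Sunday is September 5 and the third is September 19.
Daylight saving runs 25 April – 19 September; September 20, 2021 is outside that window, so Casal is on standard time at UTC−11:30.
15:15 local + 11h30m = 02:45 UTC (rolling into the next day, 21 September 2021).

02:45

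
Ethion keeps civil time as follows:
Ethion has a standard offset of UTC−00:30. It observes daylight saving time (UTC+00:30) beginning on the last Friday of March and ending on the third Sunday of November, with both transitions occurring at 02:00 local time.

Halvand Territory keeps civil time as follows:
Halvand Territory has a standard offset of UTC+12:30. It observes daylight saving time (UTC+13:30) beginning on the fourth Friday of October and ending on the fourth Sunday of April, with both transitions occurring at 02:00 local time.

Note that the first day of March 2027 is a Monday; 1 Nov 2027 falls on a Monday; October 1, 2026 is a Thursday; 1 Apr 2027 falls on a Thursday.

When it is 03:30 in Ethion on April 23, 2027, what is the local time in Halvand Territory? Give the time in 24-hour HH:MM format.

16:30

1 March 2027 is a Monday, so Fridays fall on 5, 12, 19, 26; the last is March 26.
1 November 2027 is a Monday, so the first Sunday is November 7 and the third is November 21.
April 23, 2027 lies within the daylight-saving period (26 March – 21 November), so Ethion is on daylight time, UTC+00:30.
03:30 Ethion − 0h30m = 03:00 UTC.
1 October 2026 is a Thursday, so the first Friday is October 2 and the fourth is October 23.
1 April 2027 is a Thursday, so the first Sunday is April 4 and the fourth is April 25.
At the standard offset (UTC+12:30), 03:00 UTC + 12h30m = 15:30 Halvand Territory standard time.
The standard-time date in Halvand Territory, April 23, 2027, falls between 23 October 2026 and 25 April 2027, so daylight saving is in effect and Halvand Territory is at UTC+13:30.
03:00 UTC + 13h30m = 16:30 Halvand Territory.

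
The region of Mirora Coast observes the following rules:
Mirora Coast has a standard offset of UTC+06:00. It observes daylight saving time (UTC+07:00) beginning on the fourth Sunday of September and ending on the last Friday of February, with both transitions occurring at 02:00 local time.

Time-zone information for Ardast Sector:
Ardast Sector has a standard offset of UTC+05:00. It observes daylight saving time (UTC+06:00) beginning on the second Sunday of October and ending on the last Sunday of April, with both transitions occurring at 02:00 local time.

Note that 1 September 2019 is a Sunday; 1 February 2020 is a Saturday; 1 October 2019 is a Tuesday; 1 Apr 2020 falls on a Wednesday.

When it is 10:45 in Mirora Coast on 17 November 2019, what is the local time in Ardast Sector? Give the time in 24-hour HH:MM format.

1 September 2019 is a Sunday, so the first Sunday is September 1 and the fourth is September 22.
1 February 2020 is a Saturday, so Fridays fall on 7, 14, 21, 28; the last is February 28.
17 November 2019 falls between 22 September 2019 and 28 February 2020, so daylight saving is in effect and Mirora Coast is at UTC+07:00.
10:45 Mirora Coast − 7h = 03:45 UTC.
1 October 2019 is a Tuesday, so the first Sunday is October 6 and the second is October 13.
1 April 2020 is a Wednesday, so Sundays fall on 5, 12, 19, 26; the last is April 26.
At the standard offset (UTC+05:00), 03:45 UTC + 5h = 08:45 Ardast Sector standard time.
The standard-time date in Ardast Sector, 17 November 2019, falls between 13 October 2019 and 26 April 2020, so daylight saving is in effect and Ardast Sector is at UTC+06:00.
03:45 UTC + 6h = 09:45 Ardast Sector.

09:45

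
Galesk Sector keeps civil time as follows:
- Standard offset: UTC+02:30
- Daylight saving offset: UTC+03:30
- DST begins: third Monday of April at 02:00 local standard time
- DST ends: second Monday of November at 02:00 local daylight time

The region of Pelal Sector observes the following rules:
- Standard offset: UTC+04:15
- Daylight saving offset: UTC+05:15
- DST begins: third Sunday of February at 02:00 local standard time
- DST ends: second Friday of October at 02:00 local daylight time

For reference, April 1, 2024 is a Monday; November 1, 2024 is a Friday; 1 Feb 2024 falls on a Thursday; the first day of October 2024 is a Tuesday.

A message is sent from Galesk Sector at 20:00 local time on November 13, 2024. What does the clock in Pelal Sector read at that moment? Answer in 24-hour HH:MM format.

21:45

1 April 2024 is a Monday, so the first Monday is April 1 and the third is April 15.
1 November 2024 is a Friday, so the first Monday is November 4 and the second is November 11.
November 13, 2024 does not fall between 15 April and 11 November, so daylight saving is not in effect and Galesk Sector is at UTC+02:30.
20:00 Galesk Sector − 2h30m = 17:30 UTC.
1 February 2024 is a Thursday, so the first Sunday is February 4 and the third is February 18.
1 October 2024 is a Tuesday, so the first Friday is October 4 and the second is October 11.
At the standard offset (UTC+04:15), 17:30 UTC + 4h15m = 21:45 Pelal Sector standard time.
The standard-time date in Pelal Sector, November 13, 2024, is outside the daylight-saving period (18 February – 11 October), so Pelal Sector is on standard time, UTC+04:15.
17:30 UTC + 4h15m = 21:45 Pelal Sector.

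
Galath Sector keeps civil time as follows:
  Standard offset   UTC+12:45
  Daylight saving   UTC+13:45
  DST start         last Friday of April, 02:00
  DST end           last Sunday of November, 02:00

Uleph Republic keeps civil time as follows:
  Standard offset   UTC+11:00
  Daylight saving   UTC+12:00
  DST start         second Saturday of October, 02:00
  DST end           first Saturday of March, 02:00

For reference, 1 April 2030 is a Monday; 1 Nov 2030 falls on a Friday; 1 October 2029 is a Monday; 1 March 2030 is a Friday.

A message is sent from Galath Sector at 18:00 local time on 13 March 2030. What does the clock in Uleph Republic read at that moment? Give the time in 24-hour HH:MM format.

16:15

1 April 2030 is a Monday, so Fridays fall on 5, 12, 19, 26; the last is April 26.
1 November 2030 is a Friday, so Sundays fall on 3, 10, 17, 24; the last is November 24.
13 March 2030 is outside the daylight-saving period (26 April – 24 November), so Galath Sector is on standard time, UTC+12:45.
18:00 Galath Sector − 12h45m = 05:15 UTC.
1 October 2029 is a Monday, so the first Saturday is October 6 and the second is October 13.
1 March 2030 is a Friday, so the first Saturday is March 2.
At the standard offset (UTC+11:00), 05:15 UTC + 11h = 16:15 Uleph Republic standard time.
The standard-time date in Uleph Republic, 13 March 2030, does not fall between 13 October 2029 and 2 March 2030, so daylight saving is not in effect and Uleph Republic is at UTC+11:00.
05:15 UTC + 11h = 16:15 Uleph Republic.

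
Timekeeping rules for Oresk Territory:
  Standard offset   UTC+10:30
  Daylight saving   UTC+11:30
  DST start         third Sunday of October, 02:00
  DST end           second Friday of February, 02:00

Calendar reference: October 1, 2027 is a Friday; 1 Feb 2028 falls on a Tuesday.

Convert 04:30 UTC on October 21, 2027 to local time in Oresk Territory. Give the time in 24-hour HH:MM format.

16:00

1 October 2027 is a Friday, so the first Sunday is October 3 and the third is October 17.
1 February 2028 is a Tuesday, so the first Friday is February 4 and the second is February 11.
At the standard offset (UTC+10:30), 04:30 UTC + 10h30m = 15:00 Oresk Territory standard time.
The standard-time date in Oresk Territory, October 21, 2027, lies within the daylight-saving period (17 October 2027 – 11 February 2028), so Oresk Territory is on daylight time, UTC+11:30.
04:30 UTC + 11h30m = 16:00 local.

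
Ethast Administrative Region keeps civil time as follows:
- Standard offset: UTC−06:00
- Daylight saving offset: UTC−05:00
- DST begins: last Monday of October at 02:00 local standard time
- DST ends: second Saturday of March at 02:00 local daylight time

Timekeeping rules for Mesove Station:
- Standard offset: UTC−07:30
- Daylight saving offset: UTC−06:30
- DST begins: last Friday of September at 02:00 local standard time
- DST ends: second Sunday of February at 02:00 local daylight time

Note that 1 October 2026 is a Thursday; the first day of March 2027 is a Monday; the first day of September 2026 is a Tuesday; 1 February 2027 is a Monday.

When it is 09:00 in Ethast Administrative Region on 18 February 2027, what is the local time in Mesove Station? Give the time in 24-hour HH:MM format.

06:30

1 October 2026 is a Thursday, so Mondays fall on 5, 12, 19, 26; the last is October 26.
1 March 2027 is a Monday, so the first Saturday is March 6 and the second is March 13.
18 February 2027 lies within the daylight-saving period (26 October 2026 – 13 March 2027), so Ethast Administrative Region is on daylight time, UTC−05:00.
09:00 Ethast Administrative Region + 5h = 14:00 UTC.
1 September 2026 is a Tuesday, so Fridays fall on 4, 11, 18, 25; the last is September 25.
1 February 2027 is a Monday, so the first Sunday is February 7 and the second is February 14.
At the standard offset (UTC−07:30), 14:00 UTC − 7h30m = 06:30 Mesove Station standard time.
The standard-time date in Mesove Station, 18 February 2027, does not fall between 25 September 2026 and 14 February 2027, so daylight saving is not in effect and Mesove Station is at UTC−07:30.
14:00 UTC − 7h30m = 06:30 Mesove Station.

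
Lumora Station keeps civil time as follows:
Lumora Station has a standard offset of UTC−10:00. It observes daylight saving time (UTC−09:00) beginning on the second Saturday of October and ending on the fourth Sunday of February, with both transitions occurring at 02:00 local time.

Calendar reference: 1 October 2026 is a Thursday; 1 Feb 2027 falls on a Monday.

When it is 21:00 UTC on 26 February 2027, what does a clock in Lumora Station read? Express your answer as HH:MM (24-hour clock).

1 October 2026 is a Thursday, so the first Saturday is October 3 and the second is October 10.
1 February 2027 is a Monday, so the first Sunday is February 7 and the fourth is February 28.
At the standard offset (UTC−10:00), 21:00 UTC − 10h = 11:00 Lumora Station standard time.
The standard-time date in Lumora Station, 26 February 2027, lies within the daylight-saving period (10 October 2026 – 28 February 2027), so Lumora Station is on daylight time, UTC−09:00.
21:00 UTC − 9h = 12:00 local.

12:00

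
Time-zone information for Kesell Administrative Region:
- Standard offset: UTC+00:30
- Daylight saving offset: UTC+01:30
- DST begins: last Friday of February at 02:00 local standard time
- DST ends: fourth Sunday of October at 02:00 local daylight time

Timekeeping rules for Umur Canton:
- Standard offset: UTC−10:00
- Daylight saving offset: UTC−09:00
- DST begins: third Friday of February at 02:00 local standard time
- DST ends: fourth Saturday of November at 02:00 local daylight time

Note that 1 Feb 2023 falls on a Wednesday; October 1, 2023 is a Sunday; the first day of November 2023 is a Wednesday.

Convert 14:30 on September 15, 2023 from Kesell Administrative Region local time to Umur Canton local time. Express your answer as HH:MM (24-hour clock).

1 February 2023 is a Wednesday, so Fridays fall on 3, 10, 17, 24; the last is February 24.
1 October 2023 is a Sunday, so the first Sunday is October 1 and the fourth is October 22.
September 15, 2023 lies within the daylight-saving period (24 February – 22 October), so Kesell Administrative Region is on daylight time, UTC+01:30.
14:30 Kesell Administrative Region − 1h30m = 13:00 UTC.
1 February 2023 is a Wednesday, so the first Friday is February 3 and the third is February 17.
1 November 2023 is a Wednesday, so the first Saturday is November 4 and the fourth is November 25.
At the standard offset (UTC−10:00), 13:00 UTC − 10h = 03:00 Umur Canton standard time.
Daylight saving runs 17 February – 25 November; the standard-time date in Umur Canton, September 15, 2023, is inside that window, so Umur Canton is at UTC−09:00.
13:00 UTC − 9h = 04:00 Umur Canton.

04:00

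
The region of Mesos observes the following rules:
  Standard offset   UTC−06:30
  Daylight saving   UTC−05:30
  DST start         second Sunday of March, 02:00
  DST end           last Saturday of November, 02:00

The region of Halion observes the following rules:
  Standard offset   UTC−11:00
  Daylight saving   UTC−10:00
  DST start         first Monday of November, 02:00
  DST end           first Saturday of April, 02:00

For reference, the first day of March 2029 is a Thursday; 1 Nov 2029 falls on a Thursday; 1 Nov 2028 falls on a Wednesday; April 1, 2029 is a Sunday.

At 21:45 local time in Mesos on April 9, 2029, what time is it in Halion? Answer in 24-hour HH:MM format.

16:15

1 March 2029 is a Thursday, so the first Sunday is March 4 and the second is March 11.
1 November 2029 is a Thursday, so Saturdays fall on 3, 10, 17, 24; the last is November 24.
Daylight saving runs 11 March – 24 November; April 9, 2029 is inside that window, so Mesos is at UTC−05:30.
21:45 Mesos + 5h30m = 03:15 UTC (rolling into the next day, 10 April 2029).
1 November 2028 is a Wednesday, so the first Monday is November 6.
1 April 2029 is a Sunday, so the first Saturday is April 7.
At the standard offset (UTC−11:00), 03:15 UTC − 11h = 16:15 Halion standard time (rolling into the previous day, 9 April 2029).
Daylight saving runs 6 November 2028 – 7 April 2029; the standard-time date in Halion, April 9, 2029, is outside that window, so Halion is on standard time at UTC−11:00.
03:15 UTC − 11h = 16:15 Halion (rolling into the previous day, 9 April 2029).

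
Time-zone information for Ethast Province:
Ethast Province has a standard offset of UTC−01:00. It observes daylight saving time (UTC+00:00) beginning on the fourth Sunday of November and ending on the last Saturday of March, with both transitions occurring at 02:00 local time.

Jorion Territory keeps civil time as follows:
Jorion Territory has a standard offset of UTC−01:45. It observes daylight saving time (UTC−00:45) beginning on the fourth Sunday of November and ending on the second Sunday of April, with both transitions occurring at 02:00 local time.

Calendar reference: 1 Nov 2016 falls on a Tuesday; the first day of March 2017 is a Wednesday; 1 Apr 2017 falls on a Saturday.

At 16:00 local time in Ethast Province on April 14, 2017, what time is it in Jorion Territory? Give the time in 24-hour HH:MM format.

1 November 2016 is a Tuesday, so the first Sunday is November 6 and the fourth is November 27.
1 March 2017 is a Wednesday, so Saturdays fall on 4, 11, 18, 25; the last is March 25.
April 14, 2017 does not fall between 27 November 2016 and 25 March 2017, so daylight saving is not in effect and Ethast Province is at UTC−01:00.
16:00 Ethast Province + 1h = 17:00 UTC.
1 November 2016 is a Tuesday, so the first Sunday is November 6 and the fourth is November 27.
1 April 2017 is a Saturday, so the first Sunday is April 2 and the second is April 9.
At the standard offset (UTC−01:45), 17:00 UTC − 1h45m = 15:15 Jorion Territory standard time.
Daylight saving runs 27 November 2016 – 9 April 2017; the standard-time date in Jorion Territory, April 14, 2017, is outside that window, so Jorion Territory is on standard time at UTC−01:45.
17:00 UTC − 1h45m = 15:15 Jorion Territory.

15:15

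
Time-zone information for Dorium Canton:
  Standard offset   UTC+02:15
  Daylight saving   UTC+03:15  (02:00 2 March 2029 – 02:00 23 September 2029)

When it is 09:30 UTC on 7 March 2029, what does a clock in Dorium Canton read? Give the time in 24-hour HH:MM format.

12:45

At the standard offset (UTC+02:15), 09:30 UTC + 2h15m = 11:45 Dorium Canton standard time.
The standard-time date in Dorium Canton, 7 March 2029, falls between 2 March and 23 September, so daylight saving is in effect and Dorium Canton is at UTC+03:15.
09:30 UTC + 3h15m = 12:45 local.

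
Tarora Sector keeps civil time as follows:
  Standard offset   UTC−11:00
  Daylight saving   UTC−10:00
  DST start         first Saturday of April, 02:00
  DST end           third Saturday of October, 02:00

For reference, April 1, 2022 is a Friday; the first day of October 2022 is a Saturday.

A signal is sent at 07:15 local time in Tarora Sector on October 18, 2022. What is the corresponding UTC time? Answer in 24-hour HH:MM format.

1 April 2022 is a Friday, so the first Saturday is April 2.
1 October 2022 is a Saturday, so the first Saturday is October 1 and the third is October 15.
Daylight saving runs 2 April – 15 October; October 18, 2022 is outside that window, so Tarora Sector is on standard time at UTC−11:00.
07:15 local + 11h = 18:15 UTC.

18:15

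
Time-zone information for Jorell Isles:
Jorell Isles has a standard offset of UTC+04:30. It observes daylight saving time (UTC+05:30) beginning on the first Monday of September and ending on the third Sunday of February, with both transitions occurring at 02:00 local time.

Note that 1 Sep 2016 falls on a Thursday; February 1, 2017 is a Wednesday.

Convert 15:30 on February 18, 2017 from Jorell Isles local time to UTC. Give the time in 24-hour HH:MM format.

1 September 2016 is a Thursday, so the first Monday is September 5.
1 February 2017 is a Wednesday, so the first Sunday is February 5 and the third is February 19.
February 18, 2017 falls between 5 September 2016 and 19 February 2017, so daylight saving is in effect and Jorell Isles is at UTC+05:30.
15:30 local − 5h30m = 10:00 UTC.

10:00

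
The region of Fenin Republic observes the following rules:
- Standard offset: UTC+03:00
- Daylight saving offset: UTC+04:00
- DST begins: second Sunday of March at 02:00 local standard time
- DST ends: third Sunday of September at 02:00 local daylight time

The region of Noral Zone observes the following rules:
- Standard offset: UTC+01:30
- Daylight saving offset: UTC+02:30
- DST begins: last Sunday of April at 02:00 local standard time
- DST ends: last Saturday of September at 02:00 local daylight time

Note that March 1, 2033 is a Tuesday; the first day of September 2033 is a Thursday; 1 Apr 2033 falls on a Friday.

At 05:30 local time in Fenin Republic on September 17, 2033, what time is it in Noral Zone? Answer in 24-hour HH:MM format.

04:00

1 March 2033 is a Tuesday, so the first Sunday is March 6 and the second is March 13.
1 September 2033 is a Thursday, so the first Sunday is September 4 and the third is September 18.
Daylight saving runs 13 March – 18 September; September 17, 2033 is inside that window, so Fenin Republic is at UTC+04:00.
05:30 Fenin Republic − 4h = 01:30 UTC.
1 April 2033 is a Friday, so Sundays fall on 3, 10, 17, 24; the last is April 24.
1 September 2033 is a Thursday, so Saturdays fall on 3, 10, 17, 24; the last is September 24.
At the standard offset (UTC+01:30), 01:30 UTC + 1h30m = 03:00 Noral Zone standard time.
Daylight saving runs 24 April – 24 September; the standard-time date in Noral Zone, September 17, 2033, is inside that window, so Noral Zone is at UTC+02:30.
01:30 UTC + 2h30m = 04:00 Noral Zone.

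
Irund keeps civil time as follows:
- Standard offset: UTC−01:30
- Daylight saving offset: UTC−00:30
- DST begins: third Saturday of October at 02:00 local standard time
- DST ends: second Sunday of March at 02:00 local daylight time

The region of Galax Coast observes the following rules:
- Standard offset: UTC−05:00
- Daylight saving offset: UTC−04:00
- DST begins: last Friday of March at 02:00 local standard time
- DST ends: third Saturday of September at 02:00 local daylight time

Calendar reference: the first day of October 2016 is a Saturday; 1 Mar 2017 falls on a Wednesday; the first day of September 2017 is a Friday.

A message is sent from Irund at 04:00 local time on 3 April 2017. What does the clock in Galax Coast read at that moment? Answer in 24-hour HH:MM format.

01:30

1 October 2016 is a Saturday, so the first Saturday is October 1 and the third is October 15.
1 March 2017 is a Wednesday, so the first Sunday is March 5 and the second is March 12.
3 April 2017 is outside the daylight-saving period (15 October 2016 – 12 March 2017), so Irund is on standard time, UTC−01:30.
04:00 Irund + 1h30m = 05:30 UTC.
1 March 2017 is a Wednesday, so Fridays fall on 3, 10, 17, 24, 31; the last is March 31.
1 September 2017 is a Friday, so the first Saturday is September 2 and the third is September 16.
At the standard offset (UTC−05:00), 05:30 UTC − 5h = 00:30 Galax Coast standard time.
Daylight saving runs 31 March – 16 September; the standard-time date in Galax Coast, 3 April 2017, is inside that window, so Galax Coast is at UTC−04:00.
05:30 UTC − 4h = 01:30 Galax Coast.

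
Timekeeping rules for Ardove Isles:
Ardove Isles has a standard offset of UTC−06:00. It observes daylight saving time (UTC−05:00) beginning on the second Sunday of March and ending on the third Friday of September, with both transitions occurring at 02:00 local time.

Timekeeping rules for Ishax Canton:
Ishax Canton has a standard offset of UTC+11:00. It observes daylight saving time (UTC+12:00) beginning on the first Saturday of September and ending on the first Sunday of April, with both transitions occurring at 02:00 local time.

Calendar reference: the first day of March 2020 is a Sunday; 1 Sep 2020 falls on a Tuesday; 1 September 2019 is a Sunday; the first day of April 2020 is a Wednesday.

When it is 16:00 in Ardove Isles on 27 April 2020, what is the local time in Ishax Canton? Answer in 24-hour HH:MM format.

1 March 2020 is a Sunday, so the first Sunday is March 1 and the second is March 8.
1 September 2020 is a Tuesday, so the first Friday is September 4 and the third is September 18.
27 April 2020 falls between 8 March and 18 September, so daylight saving is in effect and Ardove Isles is at UTC−05:00.
16:00 Ardove Isles + 5h = 21:00 UTC.
1 September 2019 is a Sunday, so the first Saturday is September 7.
1 April 2020 is a Wednesday, so the first Sunday is April 5.
At the standard offset (UTC+11:00), 21:00 UTC + 11h = 08:00 Ishax Canton standard time (rolling into the next day, 28 April 2020).
The standard-time date in Ishax Canton, 28 April 2020, is outside the daylight-saving period (7 September 2019 – 5 April 2020), so Ishax Canton is on standard time, UTC+11:00.
21:00 UTC + 11h = 08:00 Ishax Canton (rolling into the next day, 28 April 2020).

08:00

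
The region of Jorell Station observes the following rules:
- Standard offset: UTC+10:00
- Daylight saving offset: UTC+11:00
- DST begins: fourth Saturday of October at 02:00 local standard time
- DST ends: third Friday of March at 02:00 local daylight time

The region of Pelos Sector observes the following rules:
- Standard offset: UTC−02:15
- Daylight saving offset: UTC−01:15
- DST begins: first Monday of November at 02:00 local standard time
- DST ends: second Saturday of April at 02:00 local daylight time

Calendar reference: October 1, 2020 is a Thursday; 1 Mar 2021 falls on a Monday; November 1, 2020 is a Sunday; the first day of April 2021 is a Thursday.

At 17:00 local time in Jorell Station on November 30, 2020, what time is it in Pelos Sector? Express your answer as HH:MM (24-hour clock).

1 October 2020 is a Thursday, so the first Saturday is October 3 and the fourth is October 24.
1 March 2021 is a Monday, so the first Friday is March 5 and the third is March 19.
Daylight saving runs 24 October 2020 – 19 March 2021; November 30, 2020 is inside that window, so Jorell Station is at UTC+11:00.
17:00 Jorell Station − 11h = 06:00 UTC.
1 November 2020 is a Sunday, so the first Monday is November 2.
1 April 2021 is a Thursday, so the first Saturday is April 3 and the second is April 10.
At the standard offset (UTC−02:15), 06:00 UTC − 2h15m = 03:45 Pelos Sector standard time.
Daylight saving runs 2 November 2020 – 10 April 2021; the standard-time date in Pelos Sector, November 30, 2020, is inside that window, so Pelos Sector is at UTC−01:15.
06:00 UTC − 1h15m = 04:45 Pelos Sector.

04:45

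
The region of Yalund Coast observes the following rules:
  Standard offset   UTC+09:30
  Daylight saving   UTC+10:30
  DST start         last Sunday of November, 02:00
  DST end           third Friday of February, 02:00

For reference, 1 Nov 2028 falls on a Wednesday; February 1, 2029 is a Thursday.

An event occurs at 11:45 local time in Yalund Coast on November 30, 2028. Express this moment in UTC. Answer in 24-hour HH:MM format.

01:15

1 November 2028 is a Wednesday, so Sundays fall on 5, 12, 19, 26; the last is November 26.
1 February 2029 is a Thursday, so the first Friday is February 2 and the third is February 16.
Daylight saving runs 26 November 2028 – 16 February 2029; November 30, 2028 is inside that window, so Yalund Coast is at UTC+10:30.
11:45 local − 10h30m = 01:15 UTC.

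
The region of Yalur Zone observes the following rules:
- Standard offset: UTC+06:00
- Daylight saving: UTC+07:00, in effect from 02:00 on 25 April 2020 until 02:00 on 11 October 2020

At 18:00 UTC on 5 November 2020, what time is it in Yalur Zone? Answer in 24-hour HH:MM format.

00:00

At the standard offset (UTC+06:00), 18:00 UTC + 6h = 00:00 Yalur Zone standard time (rolling into the next day, 6 November 2020).
Daylight saving runs 25 April – 11 October; the standard-time date in Yalur Zone, 6 November 2020, is outside that window, so Yalur Zone is on standard time at UTC+06:00.
18:00 UTC + 6h = 00:00 local (rolling into the next day, 6 November 2020).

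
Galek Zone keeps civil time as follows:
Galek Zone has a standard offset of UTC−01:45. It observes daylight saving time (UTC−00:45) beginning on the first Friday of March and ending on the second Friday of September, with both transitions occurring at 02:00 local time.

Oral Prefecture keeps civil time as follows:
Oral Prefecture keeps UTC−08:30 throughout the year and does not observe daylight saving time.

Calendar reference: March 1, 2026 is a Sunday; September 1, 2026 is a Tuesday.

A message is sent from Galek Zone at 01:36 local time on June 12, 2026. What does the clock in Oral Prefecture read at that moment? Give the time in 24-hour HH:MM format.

1 March 2026 is a Sunday, so the first Friday is March 6.
1 September 2026 is a Tuesday, so the first Friday is September 4 and the second is September 11.
June 12, 2026 falls between 6 March and 11 September, so daylight saving is in effect and Galek Zone is at UTC−00:45.
01:36 Galek Zone + 0h45m = 02:21 UTC.
Oral Prefecture has no daylight saving, so its offset is UTC−08:30 year-round.
02:21 UTC − 8h30m = 17:51 Oral Prefecture (rolling into the previous day, 11 June 2026).

17:51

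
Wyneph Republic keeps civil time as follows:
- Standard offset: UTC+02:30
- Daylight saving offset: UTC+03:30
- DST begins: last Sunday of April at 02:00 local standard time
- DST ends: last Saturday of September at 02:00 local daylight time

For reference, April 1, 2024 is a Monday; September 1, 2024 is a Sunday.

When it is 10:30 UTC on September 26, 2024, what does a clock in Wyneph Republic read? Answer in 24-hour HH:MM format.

1 April 2024 is a Monday, so Sundays fall on 7, 14, 21, 28; the last is April 28.
1 September 2024 is a Sunday, so Saturdays fall on 7, 14, 21, 28; the last is September 28.
At the standard offset (UTC+02:30), 10:30 UTC + 2h30m = 13:00 Wyneph Republic standard time.
The standard-time date in Wyneph Republic, September 26, 2024, falls between 28 April and 28 September, so daylight saving is in effect and Wyneph Republic is at UTC+03:30.
10:30 UTC + 3h30m = 14:00 local.

14:00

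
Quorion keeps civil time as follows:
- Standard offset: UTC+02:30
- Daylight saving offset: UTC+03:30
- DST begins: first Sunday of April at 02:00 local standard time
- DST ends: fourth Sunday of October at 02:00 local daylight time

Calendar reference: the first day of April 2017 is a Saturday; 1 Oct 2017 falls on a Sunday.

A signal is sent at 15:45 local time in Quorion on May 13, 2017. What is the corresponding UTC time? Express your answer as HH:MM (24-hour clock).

12:15

1 April 2017 is a Saturday, so the first Sunday is April 2.
1 October 2017 is a Sunday, so the first Sunday is October 1 and the fourth is October 22.
May 13, 2017 lies within the daylight-saving period (2 April – 22 October), so Quorion is on daylight time, UTC+03:30.
15:45 local − 3h30m = 12:15 UTC.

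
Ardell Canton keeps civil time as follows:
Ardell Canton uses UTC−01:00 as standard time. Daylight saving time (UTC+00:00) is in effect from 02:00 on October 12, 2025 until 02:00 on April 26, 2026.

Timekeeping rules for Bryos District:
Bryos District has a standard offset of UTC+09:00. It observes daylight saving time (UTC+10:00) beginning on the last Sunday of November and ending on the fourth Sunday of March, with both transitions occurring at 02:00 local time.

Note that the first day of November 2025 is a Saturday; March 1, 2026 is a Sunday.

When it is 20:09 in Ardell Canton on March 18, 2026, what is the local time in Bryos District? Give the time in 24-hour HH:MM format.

Daylight saving runs 12 October 2025 – 26 April 2026; March 18, 2026 is inside that window, so Ardell Canton is at UTC+00:00.
20:09 Ardell Canton − 0h = 20:09 UTC.
1 November 2025 is a Saturday, so Sundays fall on 2, 9, 16, 23, 30; the last is November 30.
1 March 2026 is a Sunday, so the first Sunday is March 1 and the fourth is March 22.
At the standard offset (UTC+09:00), 20:09 UTC + 9h = 05:09 Bryos District standard time (rolling into the next day, 19 March 2026).
The standard-time date in Bryos District, March 19, 2026, falls between 30 November 2025 and 22 March 2026, so daylight saving is in effect and Bryos District is at UTC+10:00.
20:09 UTC + 10h = 06:09 Bryos District (rolling into the next day, 19 March 2026).

06:09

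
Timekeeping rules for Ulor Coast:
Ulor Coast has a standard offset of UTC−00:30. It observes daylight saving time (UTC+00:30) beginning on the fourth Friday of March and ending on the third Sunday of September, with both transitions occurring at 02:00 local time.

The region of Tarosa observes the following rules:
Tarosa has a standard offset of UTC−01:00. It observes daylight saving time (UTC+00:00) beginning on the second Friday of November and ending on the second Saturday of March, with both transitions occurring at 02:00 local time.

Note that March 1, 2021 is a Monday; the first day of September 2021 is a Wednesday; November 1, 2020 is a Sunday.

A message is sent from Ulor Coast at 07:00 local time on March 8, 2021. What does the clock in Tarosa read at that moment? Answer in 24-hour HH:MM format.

07:30

1 March 2021 is a Monday, so the first Friday is March 5 and the fourth is March 26.
1 September 2021 is a Wednesday, so the first Sunday is September 5 and the third is September 19.
March 8, 2021 is outside the daylight-saving period (26 March – 19 September), so Ulor Coast is on standard time, UTC−00:30.
07:00 Ulor Coast + 0h30m = 07:30 UTC.
1 November 2020 is a Sunday, so the first Friday is November 6 and the second is November 13.
1 March 2021 is a Monday, so the first Saturday is March 6 and the second is March 13.
At the standard offset (UTC−01:00), 07:30 UTC − 1h = 06:30 Tarosa standard time.
The standard-time date in Tarosa, March 8, 2021, lies within the daylight-saving period (13 November 2020 – 13 March 2021), so Tarosa is on daylight time, UTC+00:00.
07:30 UTC + 0h = 07:30 Tarosa.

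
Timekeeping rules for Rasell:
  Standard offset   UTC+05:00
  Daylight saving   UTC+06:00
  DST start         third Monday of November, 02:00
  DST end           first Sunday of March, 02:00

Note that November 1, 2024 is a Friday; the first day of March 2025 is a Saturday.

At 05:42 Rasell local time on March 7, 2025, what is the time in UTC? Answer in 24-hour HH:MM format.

00:42

1 November 2024 is a Friday, so the first Monday is November 4 and the third is November 18.
1 March 2025 is a Saturday, so the first Sunday is March 2.
March 7, 2025 is outside the daylight-saving period (18 November 2024 – 2 March 2025), so Rasell is on standard time, UTC+05:00.
05:42 local − 5h = 00:42 UTC.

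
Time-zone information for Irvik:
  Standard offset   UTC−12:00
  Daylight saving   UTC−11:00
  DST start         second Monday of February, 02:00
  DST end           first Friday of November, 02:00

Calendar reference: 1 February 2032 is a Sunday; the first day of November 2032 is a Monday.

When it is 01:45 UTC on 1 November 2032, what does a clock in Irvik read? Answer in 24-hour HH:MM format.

14:45

1 February 2032 is a Sunday, so the first Monday is February 2 and the second is February 9.
1 November 2032 is a Monday, so the first Friday is November 5.
At the standard offset (UTC−12:00), 01:45 UTC − 12h = 13:45 Irvik standard time (rolling into the previous day, 31 October 2032).
Daylight saving runs 9 February – 5 November; the standard-time date in Irvik, 31 October 2032, is inside that window, so Irvik is at UTC−11:00.
01:45 UTC − 11h = 14:45 local (rolling into the previous day, 31 October 2032).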